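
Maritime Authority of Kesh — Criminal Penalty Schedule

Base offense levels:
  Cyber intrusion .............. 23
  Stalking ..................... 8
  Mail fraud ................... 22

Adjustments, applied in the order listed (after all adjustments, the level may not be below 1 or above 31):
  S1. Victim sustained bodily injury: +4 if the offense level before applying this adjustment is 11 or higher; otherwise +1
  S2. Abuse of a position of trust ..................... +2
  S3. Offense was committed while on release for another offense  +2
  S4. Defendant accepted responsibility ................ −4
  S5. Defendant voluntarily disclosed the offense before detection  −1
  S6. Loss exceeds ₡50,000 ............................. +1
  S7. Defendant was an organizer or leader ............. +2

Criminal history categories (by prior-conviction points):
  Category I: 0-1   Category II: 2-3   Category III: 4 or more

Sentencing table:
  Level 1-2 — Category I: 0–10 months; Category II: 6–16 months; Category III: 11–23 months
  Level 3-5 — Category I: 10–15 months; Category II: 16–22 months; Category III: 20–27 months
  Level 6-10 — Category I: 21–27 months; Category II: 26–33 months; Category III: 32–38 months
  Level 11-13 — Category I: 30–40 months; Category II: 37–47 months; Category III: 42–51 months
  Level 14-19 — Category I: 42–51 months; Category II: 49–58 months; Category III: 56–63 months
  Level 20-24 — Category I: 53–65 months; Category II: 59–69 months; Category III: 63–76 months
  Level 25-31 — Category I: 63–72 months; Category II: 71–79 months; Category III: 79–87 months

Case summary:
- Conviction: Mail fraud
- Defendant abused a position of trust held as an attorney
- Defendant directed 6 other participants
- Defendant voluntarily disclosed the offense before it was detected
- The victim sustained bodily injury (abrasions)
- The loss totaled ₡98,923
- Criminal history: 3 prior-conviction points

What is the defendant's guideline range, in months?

Base offense level for mail fraud: 22.
S1 applies (level before this adjustment is 22 ≥ 11, so +4): 22 + 4 = 26.
S2 applies: 26 + 2 = 28.
S3 does not apply.
S4 does not apply.
S5 applies: 28 − 1 = 27.
S6 applies: 27 + 1 = 28.
S7 applies: 28 + 2 = 30.
Final offense level: 30.
Criminal history: 3 prior points → Category II (2-3).
Level 30 falls in the 25-31 band.
Grid: Level 25-31 × Category II = 71-79 months.

71-79 months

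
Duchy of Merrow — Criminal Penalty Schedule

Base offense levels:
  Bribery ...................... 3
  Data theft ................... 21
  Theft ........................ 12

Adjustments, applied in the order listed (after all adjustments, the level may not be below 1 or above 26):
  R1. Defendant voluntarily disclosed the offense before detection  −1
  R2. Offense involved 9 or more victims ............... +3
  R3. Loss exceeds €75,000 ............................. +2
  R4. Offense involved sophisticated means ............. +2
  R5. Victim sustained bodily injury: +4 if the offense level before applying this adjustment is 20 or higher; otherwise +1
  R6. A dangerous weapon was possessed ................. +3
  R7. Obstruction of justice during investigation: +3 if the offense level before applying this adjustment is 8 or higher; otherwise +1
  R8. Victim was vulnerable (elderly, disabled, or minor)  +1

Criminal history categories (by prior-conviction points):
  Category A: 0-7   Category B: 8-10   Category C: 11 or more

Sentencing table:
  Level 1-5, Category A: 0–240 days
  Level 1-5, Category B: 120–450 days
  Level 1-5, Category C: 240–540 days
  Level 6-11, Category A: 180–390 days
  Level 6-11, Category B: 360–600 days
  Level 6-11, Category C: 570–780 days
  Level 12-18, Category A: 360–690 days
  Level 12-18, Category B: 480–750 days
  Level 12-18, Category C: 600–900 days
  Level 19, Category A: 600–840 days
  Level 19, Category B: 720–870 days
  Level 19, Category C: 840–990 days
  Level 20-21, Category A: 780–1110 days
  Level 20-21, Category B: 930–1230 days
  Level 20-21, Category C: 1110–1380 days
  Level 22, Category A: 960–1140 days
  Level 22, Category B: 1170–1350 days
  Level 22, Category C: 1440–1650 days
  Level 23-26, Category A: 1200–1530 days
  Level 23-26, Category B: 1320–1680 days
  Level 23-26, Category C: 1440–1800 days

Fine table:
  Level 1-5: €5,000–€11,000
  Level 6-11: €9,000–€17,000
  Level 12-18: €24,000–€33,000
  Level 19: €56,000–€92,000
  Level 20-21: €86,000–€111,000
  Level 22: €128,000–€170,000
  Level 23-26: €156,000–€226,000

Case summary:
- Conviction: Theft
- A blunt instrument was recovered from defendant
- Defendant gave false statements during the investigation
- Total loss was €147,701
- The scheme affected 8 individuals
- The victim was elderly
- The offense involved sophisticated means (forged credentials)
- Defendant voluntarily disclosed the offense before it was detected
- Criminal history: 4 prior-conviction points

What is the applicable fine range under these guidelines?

Base offense level for theft: 12.
R1 applies: 12 − 1 = 11.
R2 does not apply.
R3 applies: 11 + 2 = 13.
R4 applies: 13 + 2 = 15.
R5 does not apply.
R6 applies: 15 + 3 = 18.
R7 applies (level before this adjustment is 18 ≥ 8, so +3): 18 + 3 = 21.
R8 applies: 21 + 1 = 22.
Final offense level: 22.
Level 22 falls in the 22 band.
Fine table: Level 22 → €128,000–€170,000.

€128,000–€170,000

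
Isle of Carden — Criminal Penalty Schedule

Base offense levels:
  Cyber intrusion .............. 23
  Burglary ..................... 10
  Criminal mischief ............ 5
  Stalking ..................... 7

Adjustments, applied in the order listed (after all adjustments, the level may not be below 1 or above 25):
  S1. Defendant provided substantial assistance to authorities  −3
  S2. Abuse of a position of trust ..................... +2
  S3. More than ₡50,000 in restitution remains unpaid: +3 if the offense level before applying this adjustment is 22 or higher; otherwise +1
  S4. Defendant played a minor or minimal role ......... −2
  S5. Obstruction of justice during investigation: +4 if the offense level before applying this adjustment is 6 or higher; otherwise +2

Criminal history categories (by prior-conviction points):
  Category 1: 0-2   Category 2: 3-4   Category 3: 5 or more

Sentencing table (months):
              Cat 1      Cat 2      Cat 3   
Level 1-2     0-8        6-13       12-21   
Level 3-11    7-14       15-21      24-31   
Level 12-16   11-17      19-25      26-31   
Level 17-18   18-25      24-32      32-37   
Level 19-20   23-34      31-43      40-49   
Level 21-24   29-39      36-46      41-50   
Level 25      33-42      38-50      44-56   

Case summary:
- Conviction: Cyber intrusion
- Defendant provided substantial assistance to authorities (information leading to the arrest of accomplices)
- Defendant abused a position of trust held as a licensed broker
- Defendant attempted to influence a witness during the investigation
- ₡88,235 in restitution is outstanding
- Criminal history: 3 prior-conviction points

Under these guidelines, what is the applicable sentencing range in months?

Base offense level for cyber intrusion: 23.
S1 applies: 23 − 3 = 20.
S2 applies: 20 + 2 = 22.
S3 applies (level before this adjustment is 22 ≥ 22, so +3): 22 + 3 = 25.
S4 does not apply.
S5 applies (level before this adjustment is 25 ≥ 6, so +4): 25 + 4 = 29.
Level 29 exceeds the maximum of 25; capped at 25.
Final offense level: 25.
Criminal history: 3 prior points → Category 2 (3-4).
Level 25 falls in the 25 band.
Grid: Level 25 × Category 2 = 38-50 months.

38-50 months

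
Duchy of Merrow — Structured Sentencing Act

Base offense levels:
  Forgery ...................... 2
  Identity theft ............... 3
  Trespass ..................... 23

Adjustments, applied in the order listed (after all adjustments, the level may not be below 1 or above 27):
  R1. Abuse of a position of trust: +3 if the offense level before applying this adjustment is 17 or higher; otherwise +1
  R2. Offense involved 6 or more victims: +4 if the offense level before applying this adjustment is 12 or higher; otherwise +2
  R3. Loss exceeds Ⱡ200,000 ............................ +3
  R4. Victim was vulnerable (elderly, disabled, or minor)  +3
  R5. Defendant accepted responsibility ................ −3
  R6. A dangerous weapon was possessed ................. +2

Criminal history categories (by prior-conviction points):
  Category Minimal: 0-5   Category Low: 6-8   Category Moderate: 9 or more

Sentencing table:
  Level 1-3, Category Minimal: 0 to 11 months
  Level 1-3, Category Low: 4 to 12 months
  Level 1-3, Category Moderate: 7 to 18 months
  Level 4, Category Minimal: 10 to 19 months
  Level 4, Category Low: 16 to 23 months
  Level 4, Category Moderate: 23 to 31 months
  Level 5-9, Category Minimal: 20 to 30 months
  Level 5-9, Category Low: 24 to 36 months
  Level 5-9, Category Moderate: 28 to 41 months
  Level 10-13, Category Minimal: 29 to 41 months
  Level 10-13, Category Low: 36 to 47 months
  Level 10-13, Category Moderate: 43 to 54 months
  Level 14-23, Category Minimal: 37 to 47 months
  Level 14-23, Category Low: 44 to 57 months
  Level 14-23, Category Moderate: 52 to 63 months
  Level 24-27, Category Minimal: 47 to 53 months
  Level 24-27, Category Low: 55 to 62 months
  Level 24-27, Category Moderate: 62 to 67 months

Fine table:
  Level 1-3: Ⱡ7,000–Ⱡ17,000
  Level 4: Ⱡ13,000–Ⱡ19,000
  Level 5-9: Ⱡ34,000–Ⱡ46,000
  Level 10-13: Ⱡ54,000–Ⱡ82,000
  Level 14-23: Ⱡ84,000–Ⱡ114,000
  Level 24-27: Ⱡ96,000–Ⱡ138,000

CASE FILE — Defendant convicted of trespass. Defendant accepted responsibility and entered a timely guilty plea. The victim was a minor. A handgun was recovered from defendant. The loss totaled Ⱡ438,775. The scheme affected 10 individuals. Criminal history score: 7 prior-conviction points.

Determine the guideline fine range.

Ⱡ96,000–Ⱡ138,000

Base offense level for trespass: 23.
R2 applies (level before this adjustment is 23 ≥ 12, so +4): 23 + 4 = 27.
R3 applies: 27 + 3 = 30.
R4 applies: 30 + 3 = 33.
R5 applies: 33 − 3 = 30.
R6 applies: 30 + 2 = 32.
Level 32 exceeds the maximum of 27; capped at 27.
Final offense level: 27.
Level 27 falls in the 24-27 band.
Fine table: Level 24-27 → Ⱡ96,000–Ⱡ138,000.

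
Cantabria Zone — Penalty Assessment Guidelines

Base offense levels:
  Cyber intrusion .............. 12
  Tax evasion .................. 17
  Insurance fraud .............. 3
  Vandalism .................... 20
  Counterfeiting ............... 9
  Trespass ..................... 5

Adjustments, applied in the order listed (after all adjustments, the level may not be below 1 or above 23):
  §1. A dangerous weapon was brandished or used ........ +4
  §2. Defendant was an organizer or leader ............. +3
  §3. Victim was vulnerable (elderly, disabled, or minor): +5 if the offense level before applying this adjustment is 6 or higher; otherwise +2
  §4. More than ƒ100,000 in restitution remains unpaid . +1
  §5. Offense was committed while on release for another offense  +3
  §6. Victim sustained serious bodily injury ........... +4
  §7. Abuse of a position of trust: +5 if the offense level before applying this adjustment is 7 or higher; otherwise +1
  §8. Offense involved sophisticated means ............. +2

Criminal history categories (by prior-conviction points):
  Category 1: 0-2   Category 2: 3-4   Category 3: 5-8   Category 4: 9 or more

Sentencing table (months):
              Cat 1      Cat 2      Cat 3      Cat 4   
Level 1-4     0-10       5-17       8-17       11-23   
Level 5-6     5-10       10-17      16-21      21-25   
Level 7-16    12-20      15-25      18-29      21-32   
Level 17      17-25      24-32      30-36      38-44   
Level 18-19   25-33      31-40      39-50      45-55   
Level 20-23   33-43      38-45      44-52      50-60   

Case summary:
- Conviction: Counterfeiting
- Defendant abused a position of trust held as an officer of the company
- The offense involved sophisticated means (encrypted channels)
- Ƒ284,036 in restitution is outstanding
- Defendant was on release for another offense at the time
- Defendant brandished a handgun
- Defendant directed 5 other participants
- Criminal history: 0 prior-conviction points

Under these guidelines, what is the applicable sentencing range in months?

Base offense level for counterfeiting: 9.
§1 applies: 9 + 4 = 13.
§2 applies: 13 + 3 = 16.
§4 applies: 16 + 1 = 17.
§5 applies: 17 + 3 = 20.
§6 does not apply.
§7 applies (level before this adjustment is 20 ≥ 7, so +5): 20 + 5 = 25.
§8 applies: 25 + 2 = 27.
Level 27 exceeds the maximum of 23; capped at 23.
Final offense level: 23.
Criminal history: 0 prior points → Category 1 (0-2).
Level 23 falls in the 20-23 band.
Grid: Level 20-23 × Category 1 = 33-43 months.

33-43 months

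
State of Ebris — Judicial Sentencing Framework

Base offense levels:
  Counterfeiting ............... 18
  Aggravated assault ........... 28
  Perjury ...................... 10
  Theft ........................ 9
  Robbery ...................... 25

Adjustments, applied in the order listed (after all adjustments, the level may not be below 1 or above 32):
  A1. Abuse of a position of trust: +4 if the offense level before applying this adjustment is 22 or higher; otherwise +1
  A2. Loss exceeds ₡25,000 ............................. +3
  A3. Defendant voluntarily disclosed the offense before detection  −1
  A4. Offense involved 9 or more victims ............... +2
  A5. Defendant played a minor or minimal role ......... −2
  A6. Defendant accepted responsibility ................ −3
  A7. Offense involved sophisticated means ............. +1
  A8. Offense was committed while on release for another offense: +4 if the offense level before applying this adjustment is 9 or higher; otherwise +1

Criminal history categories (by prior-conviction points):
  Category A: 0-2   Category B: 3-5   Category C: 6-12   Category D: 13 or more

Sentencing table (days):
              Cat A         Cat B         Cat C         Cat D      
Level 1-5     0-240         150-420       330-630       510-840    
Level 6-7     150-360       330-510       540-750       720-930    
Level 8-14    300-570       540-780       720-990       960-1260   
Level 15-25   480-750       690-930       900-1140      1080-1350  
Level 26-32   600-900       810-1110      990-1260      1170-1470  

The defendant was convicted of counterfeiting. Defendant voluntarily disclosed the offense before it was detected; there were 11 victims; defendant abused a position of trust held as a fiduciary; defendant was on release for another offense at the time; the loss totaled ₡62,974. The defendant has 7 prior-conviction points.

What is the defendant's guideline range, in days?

990-1260 days

Base offense level for counterfeiting: 18.
A1 applies (level before this adjustment is 18 < 22, so +1): 18 + 1 = 19.
A2 applies: 19 + 3 = 22.
A3 applies: 22 − 1 = 21.
A4 applies: 21 + 2 = 23.
A7 does not apply.
A8 applies (level before this adjustment is 23 ≥ 9, so +4): 23 + 4 = 27.
Final offense level: 27.
Criminal history: 7 prior points → Category C (6-12).
Level 27 falls in the 26-32 band.
Grid: Level 26-32 × Category C = 990-1260 days.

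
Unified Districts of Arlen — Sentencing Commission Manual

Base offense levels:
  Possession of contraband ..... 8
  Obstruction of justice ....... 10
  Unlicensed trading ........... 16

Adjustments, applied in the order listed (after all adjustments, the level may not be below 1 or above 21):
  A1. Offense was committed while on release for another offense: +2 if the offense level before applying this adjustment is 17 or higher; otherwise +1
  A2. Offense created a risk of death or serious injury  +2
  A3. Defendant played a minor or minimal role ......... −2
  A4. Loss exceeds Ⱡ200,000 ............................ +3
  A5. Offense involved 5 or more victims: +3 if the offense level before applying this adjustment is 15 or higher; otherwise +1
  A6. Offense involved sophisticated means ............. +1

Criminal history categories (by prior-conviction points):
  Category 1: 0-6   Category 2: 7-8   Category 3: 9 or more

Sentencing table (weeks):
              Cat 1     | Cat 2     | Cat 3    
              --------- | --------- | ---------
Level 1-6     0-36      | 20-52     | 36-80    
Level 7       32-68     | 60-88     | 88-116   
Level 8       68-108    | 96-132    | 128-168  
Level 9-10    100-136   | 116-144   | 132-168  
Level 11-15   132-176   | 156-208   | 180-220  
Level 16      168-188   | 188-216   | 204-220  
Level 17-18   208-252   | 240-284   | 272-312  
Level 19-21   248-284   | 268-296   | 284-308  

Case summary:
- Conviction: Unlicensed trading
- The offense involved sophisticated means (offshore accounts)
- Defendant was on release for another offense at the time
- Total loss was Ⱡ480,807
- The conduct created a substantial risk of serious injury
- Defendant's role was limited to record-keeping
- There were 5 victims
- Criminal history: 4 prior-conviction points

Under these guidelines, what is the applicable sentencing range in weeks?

Base offense level for unlicensed trading: 16.
A1 applies (level before this adjustment is 16 < 17, so +1): 16 + 1 = 17.
A2 applies: 17 + 2 = 19.
A3 applies: 19 − 2 = 17.
A4 applies: 17 + 3 = 20.
A5 applies (level before this adjustment is 20 ≥ 15, so +3): 20 + 3 = 23.
A6 applies: 23 + 1 = 24.
Level 24 exceeds the maximum of 21; capped at 21.
Final offense level: 21.
Criminal history: 4 prior points → Category 1 (0-6).
Level 21 falls in the 19-21 band.
Grid: Level 19-21 × Category 1 = 248-284 weeks.

248-284 weeks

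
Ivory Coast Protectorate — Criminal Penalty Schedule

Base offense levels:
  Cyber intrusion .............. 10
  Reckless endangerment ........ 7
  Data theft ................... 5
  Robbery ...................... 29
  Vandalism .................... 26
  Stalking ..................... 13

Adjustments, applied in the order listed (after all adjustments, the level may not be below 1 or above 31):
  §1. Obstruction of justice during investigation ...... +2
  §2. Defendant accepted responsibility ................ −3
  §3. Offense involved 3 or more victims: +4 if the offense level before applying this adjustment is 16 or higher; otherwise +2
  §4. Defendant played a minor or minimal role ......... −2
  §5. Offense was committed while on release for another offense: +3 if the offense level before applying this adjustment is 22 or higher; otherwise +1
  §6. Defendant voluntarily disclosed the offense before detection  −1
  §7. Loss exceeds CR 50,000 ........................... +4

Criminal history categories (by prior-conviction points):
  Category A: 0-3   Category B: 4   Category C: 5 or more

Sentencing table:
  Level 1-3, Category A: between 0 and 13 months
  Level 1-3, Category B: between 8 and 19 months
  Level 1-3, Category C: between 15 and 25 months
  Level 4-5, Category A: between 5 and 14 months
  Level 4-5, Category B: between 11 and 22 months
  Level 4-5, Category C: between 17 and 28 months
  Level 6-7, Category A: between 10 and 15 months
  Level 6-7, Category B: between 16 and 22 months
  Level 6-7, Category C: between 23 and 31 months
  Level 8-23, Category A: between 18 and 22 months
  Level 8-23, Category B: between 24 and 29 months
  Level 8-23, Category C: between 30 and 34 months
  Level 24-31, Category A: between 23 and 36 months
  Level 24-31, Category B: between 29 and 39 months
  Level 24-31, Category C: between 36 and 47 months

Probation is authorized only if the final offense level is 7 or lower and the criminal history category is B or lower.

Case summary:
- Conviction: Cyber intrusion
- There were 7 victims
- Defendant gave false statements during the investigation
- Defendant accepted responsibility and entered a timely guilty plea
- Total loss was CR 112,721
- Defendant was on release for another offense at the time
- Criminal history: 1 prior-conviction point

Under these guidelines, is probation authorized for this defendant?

No

Base offense level for cyber intrusion: 10.
§1 applies: 10 + 2 = 12.
§2 applies: 12 − 3 = 9.
§3 applies (level before this adjustment is 9 < 16, so +2): 9 + 2 = 11.
§4 does not apply.
§5 applies (level before this adjustment is 11 < 22, so +1): 11 + 1 = 12.
§7 applies: 12 + 4 = 16.
Final offense level: 16.
Criminal history: 1 prior point → Category A (0-3).
Level 16 falls in the 8-23 band.
Grid: Level 8-23 × Category A = 18-22 months.
Probation check: level 16 > 7 and category A ≤ B → not eligible.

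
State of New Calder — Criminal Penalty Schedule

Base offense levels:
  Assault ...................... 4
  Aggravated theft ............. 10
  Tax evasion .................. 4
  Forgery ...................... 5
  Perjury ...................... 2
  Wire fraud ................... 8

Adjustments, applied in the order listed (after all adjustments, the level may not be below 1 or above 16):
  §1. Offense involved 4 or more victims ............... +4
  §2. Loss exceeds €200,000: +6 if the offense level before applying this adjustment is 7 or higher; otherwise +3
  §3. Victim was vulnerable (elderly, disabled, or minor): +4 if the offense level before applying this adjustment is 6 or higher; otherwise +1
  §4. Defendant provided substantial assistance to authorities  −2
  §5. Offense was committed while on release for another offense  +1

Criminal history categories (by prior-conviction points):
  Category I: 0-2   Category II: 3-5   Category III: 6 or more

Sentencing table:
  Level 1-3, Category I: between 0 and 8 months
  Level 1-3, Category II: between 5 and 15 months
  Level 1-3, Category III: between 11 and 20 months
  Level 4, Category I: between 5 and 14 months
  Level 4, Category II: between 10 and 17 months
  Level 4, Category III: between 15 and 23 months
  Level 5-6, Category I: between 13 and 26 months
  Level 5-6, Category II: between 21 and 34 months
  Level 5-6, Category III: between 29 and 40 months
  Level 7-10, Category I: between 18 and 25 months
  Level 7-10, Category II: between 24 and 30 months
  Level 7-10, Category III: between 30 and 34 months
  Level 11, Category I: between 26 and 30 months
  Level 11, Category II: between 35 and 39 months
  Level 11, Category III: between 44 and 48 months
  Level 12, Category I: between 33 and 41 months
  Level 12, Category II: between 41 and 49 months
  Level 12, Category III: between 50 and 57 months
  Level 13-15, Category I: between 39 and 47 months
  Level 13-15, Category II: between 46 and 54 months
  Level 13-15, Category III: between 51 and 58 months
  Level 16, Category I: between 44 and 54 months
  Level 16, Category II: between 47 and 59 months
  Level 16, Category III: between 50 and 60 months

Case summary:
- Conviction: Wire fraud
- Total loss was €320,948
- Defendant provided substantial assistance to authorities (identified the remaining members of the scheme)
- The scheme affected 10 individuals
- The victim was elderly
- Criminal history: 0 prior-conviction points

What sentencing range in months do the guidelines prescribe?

44-54 months

Base offense level for wire fraud: 8.
§1 applies: 8 + 4 = 12.
§2 applies (level before this adjustment is 12 ≥ 7, so +6): 12 + 6 = 18.
§3 applies (level before this adjustment is 18 ≥ 6, so +4): 18 + 4 = 22.
§4 applies: 22 − 2 = 20.
§5 does not apply.
Level 20 exceeds the maximum of 16; capped at 16.
Final offense level: 16.
Criminal history: 0 prior points → Category I (0-2).
Level 16 falls in the 16 band.
Grid: Level 16 × Category I = 44-54 months.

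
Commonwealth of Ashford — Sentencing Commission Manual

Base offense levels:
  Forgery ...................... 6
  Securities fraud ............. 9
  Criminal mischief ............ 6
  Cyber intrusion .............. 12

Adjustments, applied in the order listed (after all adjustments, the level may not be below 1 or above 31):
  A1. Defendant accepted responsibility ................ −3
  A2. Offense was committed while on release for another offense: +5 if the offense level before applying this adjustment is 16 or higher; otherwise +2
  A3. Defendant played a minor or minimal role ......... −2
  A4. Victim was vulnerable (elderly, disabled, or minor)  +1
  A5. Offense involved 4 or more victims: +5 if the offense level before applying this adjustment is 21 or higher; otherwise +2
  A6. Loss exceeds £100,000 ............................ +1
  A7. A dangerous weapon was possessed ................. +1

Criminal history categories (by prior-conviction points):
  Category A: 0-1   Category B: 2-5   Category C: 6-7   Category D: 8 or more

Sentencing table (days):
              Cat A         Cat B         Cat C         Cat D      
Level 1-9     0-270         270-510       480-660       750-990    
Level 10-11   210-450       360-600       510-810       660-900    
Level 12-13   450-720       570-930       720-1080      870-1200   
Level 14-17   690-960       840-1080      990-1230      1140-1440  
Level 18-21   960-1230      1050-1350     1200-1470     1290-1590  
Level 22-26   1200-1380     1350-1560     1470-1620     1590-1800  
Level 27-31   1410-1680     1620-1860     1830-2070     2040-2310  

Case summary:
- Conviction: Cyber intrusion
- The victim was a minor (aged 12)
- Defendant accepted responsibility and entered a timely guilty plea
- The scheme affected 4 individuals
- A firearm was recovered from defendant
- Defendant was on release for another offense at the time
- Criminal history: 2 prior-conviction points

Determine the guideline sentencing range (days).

840-1080 days

Base offense level for cyber intrusion: 12.
A1 applies: 12 − 3 = 9.
A2 applies (level before this adjustment is 9 < 16, so +2): 9 + 2 = 11.
A4 applies: 11 + 1 = 12.
A5 applies (level before this adjustment is 12 < 21, so +2): 12 + 2 = 14.
A6 does not apply.
A7 applies: 14 + 1 = 15.
Final offense level: 15.
Criminal history: 2 prior points → Category B (2-5).
Level 15 falls in the 14-17 band.
Grid: Level 14-17 × Category B = 840-1080 days.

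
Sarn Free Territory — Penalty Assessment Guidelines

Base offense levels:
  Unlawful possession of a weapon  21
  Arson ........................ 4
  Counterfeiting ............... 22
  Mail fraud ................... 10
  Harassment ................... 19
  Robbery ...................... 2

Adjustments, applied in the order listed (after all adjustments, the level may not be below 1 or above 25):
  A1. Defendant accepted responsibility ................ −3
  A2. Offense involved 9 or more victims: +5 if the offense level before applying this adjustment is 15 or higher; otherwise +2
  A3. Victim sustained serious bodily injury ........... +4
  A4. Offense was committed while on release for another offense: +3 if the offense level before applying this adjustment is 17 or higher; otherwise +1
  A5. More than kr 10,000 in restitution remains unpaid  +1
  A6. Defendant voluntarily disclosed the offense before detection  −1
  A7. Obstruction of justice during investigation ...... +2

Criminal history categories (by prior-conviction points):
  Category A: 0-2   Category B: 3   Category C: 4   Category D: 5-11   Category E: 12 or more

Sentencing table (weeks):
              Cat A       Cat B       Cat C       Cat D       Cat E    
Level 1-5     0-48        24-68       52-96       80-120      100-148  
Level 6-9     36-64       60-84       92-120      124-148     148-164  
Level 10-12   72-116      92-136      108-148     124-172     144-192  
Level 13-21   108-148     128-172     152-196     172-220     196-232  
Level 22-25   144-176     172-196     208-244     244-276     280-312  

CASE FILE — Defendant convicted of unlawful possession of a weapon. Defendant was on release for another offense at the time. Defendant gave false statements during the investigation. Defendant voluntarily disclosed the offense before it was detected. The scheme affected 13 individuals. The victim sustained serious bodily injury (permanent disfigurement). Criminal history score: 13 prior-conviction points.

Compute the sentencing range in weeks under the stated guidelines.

280-312 weeks

Base offense level for unlawful possession of a weapon: 21.
A1 does not apply.
A2 applies (level before this adjustment is 21 ≥ 15, so +5): 21 + 5 = 26.
A3 applies: 26 + 4 = 30.
A4 applies (level before this adjustment is 30 ≥ 17, so +3): 30 + 3 = 33.
A5 does not apply.
A6 applies: 33 − 1 = 32.
A7 applies: 32 + 2 = 34.
Level 34 exceeds the maximum of 25; capped at 25.
Final offense level: 25.
Criminal history: 13 prior points → Category E (12+).
Level 25 falls in the 22-25 band.
Grid: Level 22-25 × Category E = 280-312 weeks.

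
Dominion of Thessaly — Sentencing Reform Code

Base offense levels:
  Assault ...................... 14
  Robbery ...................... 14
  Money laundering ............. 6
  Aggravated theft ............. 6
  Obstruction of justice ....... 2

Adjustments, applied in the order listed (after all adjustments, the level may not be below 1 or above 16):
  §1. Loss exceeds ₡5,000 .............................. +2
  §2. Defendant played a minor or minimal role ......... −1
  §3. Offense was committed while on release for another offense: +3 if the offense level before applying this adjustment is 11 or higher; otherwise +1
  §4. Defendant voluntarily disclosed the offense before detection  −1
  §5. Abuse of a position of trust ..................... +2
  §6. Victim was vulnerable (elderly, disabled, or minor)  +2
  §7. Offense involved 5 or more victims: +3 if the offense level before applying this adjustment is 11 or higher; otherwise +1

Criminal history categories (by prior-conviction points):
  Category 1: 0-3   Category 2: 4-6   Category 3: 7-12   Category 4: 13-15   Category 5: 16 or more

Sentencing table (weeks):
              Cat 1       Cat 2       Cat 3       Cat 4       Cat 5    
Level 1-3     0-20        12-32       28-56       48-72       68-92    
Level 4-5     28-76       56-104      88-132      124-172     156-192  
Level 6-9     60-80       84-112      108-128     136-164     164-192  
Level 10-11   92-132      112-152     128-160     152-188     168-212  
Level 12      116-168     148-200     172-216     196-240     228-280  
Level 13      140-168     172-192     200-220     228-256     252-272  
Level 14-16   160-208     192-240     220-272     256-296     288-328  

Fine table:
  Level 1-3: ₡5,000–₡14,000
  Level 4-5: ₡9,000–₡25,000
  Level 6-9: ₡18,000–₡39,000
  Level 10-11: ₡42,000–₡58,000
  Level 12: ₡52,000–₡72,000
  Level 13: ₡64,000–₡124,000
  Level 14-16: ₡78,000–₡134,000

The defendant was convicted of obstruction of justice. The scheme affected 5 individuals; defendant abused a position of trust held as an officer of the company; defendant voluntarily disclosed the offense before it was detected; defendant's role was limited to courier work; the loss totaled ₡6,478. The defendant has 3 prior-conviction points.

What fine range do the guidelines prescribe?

₡9,000–₡25,000

Base offense level for obstruction of justice: 2.
§1 applies: 2 + 2 = 4.
§2 applies: 4 − 1 = 3.
§3 does not apply.
§4 applies: 3 − 1 = 2.
§5 applies: 2 + 2 = 4.
§7 applies (level before this adjustment is 4 < 11, so +1): 4 + 1 = 5.
Final offense level: 5.
Level 5 falls in the 4-5 band.
Fine table: Level 4-5 → ₡9,000–₡25,000.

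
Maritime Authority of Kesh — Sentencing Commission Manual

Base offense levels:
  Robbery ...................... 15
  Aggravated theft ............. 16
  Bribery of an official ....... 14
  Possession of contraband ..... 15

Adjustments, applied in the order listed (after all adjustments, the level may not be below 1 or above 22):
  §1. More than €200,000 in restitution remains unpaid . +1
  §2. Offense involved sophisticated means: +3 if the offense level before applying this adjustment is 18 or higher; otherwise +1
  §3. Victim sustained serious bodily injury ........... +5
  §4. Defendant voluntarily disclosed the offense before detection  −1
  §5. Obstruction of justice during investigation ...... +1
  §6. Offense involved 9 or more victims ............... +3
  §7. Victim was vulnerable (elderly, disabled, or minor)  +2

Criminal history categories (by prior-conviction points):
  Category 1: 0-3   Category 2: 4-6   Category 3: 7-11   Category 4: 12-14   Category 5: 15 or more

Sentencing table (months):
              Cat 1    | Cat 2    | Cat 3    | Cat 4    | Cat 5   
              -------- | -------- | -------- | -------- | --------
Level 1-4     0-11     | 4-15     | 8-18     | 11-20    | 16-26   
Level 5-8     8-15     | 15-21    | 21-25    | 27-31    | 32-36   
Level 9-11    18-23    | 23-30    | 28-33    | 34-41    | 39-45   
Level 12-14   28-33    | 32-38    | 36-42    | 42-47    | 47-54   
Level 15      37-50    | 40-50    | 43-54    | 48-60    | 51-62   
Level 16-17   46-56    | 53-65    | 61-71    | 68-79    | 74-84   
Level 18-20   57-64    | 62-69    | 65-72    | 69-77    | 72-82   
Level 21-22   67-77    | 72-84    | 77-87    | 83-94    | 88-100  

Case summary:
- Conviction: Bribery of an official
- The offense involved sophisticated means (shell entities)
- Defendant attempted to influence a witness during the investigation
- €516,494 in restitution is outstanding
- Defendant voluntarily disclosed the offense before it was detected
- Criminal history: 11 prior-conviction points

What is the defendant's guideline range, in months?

Base offense level for bribery of an official: 14.
§1 applies: 14 + 1 = 15.
§2 applies (level before this adjustment is 15 < 18, so +1): 15 + 1 = 16.
§4 applies: 16 − 1 = 15.
§5 applies: 15 + 1 = 16.
Final offense level: 16.
Criminal history: 11 prior points → Category 3 (7-11).
Level 16 falls in the 16-17 band.
Grid: Level 16-17 × Category 3 = 61-71 months.

61-71 months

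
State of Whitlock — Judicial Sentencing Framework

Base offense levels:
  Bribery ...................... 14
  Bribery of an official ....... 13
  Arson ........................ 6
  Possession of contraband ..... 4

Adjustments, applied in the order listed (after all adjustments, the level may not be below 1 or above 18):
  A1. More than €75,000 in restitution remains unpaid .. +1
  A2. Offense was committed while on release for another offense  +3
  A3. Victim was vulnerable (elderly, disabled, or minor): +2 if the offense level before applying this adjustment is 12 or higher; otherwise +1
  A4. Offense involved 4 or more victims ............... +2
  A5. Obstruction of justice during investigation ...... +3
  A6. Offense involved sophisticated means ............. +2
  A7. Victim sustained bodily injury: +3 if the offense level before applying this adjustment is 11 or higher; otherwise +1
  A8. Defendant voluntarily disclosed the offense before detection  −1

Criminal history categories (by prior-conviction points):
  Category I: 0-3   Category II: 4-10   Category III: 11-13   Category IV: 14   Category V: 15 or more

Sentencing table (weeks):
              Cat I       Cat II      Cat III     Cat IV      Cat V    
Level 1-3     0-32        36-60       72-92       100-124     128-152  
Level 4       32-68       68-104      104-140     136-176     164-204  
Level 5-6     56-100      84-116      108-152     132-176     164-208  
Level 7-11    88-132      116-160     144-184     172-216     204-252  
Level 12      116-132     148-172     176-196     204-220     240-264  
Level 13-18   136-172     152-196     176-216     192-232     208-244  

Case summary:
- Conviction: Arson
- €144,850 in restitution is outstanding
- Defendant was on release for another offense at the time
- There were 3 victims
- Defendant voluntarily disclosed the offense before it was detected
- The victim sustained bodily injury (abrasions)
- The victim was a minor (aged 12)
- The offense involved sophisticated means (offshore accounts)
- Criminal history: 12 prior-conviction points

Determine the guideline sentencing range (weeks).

176-216 weeks

Base offense level for arson: 6.
A1 applies: 6 + 1 = 7.
A2 applies: 7 + 3 = 10.
A3 applies (level before this adjustment is 10 < 12, so +1): 10 + 1 = 11.
A4 does not apply.
A5 does not apply.
A6 applies: 11 + 2 = 13.
A7 applies (level before this adjustment is 13 ≥ 11, so +3): 13 + 3 = 16.
A8 applies: 16 − 1 = 15.
Final offense level: 15.
Criminal history: 12 prior points → Category III (11-13).
Level 15 falls in the 13-18 band.
Grid: Level 13-18 × Category III = 176-216 weeks.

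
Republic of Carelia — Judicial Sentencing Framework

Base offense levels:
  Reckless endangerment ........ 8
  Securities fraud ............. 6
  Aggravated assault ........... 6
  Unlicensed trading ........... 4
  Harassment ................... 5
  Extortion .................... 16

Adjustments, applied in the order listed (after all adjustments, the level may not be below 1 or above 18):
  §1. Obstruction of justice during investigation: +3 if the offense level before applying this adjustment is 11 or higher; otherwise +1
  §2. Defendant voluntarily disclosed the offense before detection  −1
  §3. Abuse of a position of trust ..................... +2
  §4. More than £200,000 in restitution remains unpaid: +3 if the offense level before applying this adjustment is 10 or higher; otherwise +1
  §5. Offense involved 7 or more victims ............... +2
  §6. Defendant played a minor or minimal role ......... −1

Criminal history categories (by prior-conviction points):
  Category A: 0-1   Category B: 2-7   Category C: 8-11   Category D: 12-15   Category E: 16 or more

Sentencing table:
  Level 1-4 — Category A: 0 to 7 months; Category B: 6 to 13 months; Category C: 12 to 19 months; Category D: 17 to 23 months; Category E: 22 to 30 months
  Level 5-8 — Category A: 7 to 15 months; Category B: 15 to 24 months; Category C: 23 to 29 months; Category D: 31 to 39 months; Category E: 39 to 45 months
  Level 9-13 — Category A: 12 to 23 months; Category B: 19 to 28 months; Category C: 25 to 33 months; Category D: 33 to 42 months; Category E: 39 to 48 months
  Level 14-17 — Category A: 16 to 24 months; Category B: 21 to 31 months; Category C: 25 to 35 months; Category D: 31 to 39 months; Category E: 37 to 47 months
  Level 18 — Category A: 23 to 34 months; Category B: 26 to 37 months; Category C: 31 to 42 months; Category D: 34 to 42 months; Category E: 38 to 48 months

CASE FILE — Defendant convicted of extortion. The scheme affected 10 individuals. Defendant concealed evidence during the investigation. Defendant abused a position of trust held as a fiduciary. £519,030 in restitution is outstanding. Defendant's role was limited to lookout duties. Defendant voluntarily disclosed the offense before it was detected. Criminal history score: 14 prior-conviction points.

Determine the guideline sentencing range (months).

34-42 months

Base offense level for extortion: 16.
§1 applies (level before this adjustment is 16 ≥ 11, so +3): 16 + 3 = 19.
§2 applies: 19 − 1 = 18.
§3 applies: 18 + 2 = 20.
§4 applies (level before this adjustment is 20 ≥ 10, so +3): 20 + 3 = 23.
§5 applies: 23 + 2 = 25.
§6 applies: 25 − 1 = 24.
Level 24 exceeds the maximum of 18; capped at 18.
Final offense level: 18.
Criminal history: 14 prior points → Category D (12-15).
Level 18 falls in the 18 band.
Grid: Level 18 × Category D = 34-42 months.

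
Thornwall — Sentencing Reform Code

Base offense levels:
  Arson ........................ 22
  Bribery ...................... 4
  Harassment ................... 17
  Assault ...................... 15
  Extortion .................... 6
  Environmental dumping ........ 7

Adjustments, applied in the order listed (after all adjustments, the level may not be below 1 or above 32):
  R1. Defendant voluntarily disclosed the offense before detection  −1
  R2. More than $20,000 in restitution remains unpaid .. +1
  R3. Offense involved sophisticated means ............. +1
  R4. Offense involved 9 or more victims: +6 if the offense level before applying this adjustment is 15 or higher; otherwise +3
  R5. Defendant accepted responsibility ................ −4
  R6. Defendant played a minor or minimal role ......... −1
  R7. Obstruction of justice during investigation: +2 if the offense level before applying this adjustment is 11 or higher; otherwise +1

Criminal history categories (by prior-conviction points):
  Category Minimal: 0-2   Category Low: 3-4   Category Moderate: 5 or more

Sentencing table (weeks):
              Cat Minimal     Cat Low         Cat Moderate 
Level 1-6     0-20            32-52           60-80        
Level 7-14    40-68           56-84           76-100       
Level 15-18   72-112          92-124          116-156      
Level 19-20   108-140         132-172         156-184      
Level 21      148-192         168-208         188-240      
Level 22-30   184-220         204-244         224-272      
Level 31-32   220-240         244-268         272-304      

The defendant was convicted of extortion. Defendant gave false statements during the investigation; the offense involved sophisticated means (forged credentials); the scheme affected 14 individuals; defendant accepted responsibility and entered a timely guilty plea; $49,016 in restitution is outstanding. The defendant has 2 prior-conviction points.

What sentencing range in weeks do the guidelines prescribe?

40-68 weeks

Base offense level for extortion: 6.
R1 does not apply.
R2 applies: 6 + 1 = 7.
R3 applies: 7 + 1 = 8.
R4 applies (level before this adjustment is 8 < 15, so +3): 8 + 3 = 11.
R5 applies: 11 − 4 = 7.
R7 applies (level before this adjustment is 7 < 11, so +1): 7 + 1 = 8.
Final offense level: 8.
Criminal history: 2 prior points → Category Minimal (0-2).
Level 8 falls in the 7-14 band.
Grid: Level 7-14 × Category Minimal = 40-68 weeks.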